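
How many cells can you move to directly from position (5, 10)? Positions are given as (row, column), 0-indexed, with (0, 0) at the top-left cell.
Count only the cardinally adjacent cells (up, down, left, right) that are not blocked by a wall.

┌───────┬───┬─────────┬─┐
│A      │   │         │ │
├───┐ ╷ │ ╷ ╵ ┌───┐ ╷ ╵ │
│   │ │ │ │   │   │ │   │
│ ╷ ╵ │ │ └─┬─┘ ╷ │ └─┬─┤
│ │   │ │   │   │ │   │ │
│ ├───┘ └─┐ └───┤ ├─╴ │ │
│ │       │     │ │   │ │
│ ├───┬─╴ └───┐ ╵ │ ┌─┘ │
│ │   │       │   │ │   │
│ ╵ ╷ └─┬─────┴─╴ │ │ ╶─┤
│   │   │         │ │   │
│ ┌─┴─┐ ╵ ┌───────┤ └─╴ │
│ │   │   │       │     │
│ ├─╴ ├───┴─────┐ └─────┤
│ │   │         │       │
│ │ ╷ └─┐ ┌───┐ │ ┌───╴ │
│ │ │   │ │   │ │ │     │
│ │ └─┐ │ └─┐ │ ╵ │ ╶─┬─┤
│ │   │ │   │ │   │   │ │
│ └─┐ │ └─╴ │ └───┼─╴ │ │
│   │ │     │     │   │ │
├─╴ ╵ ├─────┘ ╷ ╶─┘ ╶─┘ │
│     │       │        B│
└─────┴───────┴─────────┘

Checking passable neighbors of (5, 10):
Neighbors: (4, 10), (5, 11)
Count: 2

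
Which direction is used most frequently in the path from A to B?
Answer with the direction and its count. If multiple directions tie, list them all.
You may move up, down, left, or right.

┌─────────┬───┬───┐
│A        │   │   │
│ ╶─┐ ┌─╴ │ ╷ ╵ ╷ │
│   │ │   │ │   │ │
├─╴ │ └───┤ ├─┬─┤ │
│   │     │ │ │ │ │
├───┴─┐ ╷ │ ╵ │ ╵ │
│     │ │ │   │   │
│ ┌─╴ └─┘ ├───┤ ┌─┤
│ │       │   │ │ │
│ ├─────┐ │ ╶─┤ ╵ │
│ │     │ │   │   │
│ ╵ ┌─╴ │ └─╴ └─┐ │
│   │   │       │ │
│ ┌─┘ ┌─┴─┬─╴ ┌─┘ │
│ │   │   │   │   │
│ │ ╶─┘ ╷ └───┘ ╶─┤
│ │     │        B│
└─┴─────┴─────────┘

Directions: right, right, down, down, right, right, down, down, left, left, up, left, left, down, down, down, right, up, right, right, down, left, down, left, down, right, right, up, right, down, right, right, right, right
Counts: {'right': 14, 'down': 11, 'left': 6, 'up': 3}
Most common: right (14 times)

Solution:

┌─────────┬───┬───┐
│A → ↓    │   │   │
│ ╶─┐ ┌─╴ │ ╷ ╵ ╷ │
│   │↓│   │ │   │ │
├─╴ │ └───┤ ├─┬─┤ │
│   │↳ → ↓│ │ │ │ │
├───┴─┐ ╷ │ ╵ │ ╵ │
│↓ ← ↰│ │↓│   │   │
│ ┌─╴ └─┘ ├───┤ ┌─┤
│↓│  ↑ ← ↲│   │ │ │
│ ├─────┐ │ ╶─┤ ╵ │
│↓│↱ → ↓│ │   │   │
│ ╵ ┌─╴ │ └─╴ └─┐ │
│↳ ↑│↓ ↲│       │ │
│ ┌─┘ ┌─┴─┬─╴ ┌─┘ │
│ │↓ ↲│↱ ↓│   │   │
│ │ ╶─┘ ╷ └───┘ ╶─┤
│ │↳ → ↑│↳ → → → B│
└─┴─────┴─────────┘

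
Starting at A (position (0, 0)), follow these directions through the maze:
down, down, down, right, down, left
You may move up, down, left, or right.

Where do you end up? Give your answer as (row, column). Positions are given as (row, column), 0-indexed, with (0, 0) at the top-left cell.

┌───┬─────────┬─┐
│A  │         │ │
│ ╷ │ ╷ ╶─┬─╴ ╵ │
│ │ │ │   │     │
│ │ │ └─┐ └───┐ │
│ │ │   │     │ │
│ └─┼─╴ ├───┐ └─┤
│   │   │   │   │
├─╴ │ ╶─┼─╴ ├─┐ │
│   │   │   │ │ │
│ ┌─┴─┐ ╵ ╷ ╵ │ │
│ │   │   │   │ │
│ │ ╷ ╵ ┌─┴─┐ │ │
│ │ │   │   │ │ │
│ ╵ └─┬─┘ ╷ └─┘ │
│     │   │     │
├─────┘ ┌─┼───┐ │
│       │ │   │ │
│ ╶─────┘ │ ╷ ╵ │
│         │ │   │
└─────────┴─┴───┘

Following directions step by step:
Start: (0, 0)
  down: (0, 0) → (1, 0)
  down: (1, 0) → (2, 0)
  down: (2, 0) → (3, 0)
  right: (3, 0) → (3, 1)
  down: (3, 1) → (4, 1)
  left: (4, 1) → (4, 0)
Final position: (4, 0)

Path taken:

┌───┬─────────┬─┐
│A  │         │ │
│ ╷ │ ╷ ╶─┬─╴ ╵ │
│↓│ │ │   │     │
│ │ │ └─┐ └───┐ │
│↓│ │   │     │ │
│ └─┼─╴ ├───┐ └─┤
│↳ ↓│   │   │   │
├─╴ │ ╶─┼─╴ ├─┐ │
│B ↲│   │   │ │ │
│ ┌─┴─┐ ╵ ╷ ╵ │ │
│ │   │   │   │ │
│ │ ╷ ╵ ┌─┴─┐ │ │
│ │ │   │   │ │ │
│ ╵ └─┬─┘ ╷ └─┘ │
│     │   │     │
├─────┘ ┌─┼───┐ │
│       │ │   │ │
│ ╶─────┘ │ ╷ ╵ │
│         │ │   │
└─────────┴─┴───┘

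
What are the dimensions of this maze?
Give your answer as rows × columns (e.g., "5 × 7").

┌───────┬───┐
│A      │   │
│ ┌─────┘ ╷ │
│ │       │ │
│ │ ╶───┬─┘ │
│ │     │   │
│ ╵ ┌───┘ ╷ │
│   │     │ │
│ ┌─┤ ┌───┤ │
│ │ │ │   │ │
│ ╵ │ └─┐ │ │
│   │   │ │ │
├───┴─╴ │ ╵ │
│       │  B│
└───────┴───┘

Counting the maze dimensions:
Rows (vertical): 7
Columns (horizontal): 6
Dimensions: 7 × 6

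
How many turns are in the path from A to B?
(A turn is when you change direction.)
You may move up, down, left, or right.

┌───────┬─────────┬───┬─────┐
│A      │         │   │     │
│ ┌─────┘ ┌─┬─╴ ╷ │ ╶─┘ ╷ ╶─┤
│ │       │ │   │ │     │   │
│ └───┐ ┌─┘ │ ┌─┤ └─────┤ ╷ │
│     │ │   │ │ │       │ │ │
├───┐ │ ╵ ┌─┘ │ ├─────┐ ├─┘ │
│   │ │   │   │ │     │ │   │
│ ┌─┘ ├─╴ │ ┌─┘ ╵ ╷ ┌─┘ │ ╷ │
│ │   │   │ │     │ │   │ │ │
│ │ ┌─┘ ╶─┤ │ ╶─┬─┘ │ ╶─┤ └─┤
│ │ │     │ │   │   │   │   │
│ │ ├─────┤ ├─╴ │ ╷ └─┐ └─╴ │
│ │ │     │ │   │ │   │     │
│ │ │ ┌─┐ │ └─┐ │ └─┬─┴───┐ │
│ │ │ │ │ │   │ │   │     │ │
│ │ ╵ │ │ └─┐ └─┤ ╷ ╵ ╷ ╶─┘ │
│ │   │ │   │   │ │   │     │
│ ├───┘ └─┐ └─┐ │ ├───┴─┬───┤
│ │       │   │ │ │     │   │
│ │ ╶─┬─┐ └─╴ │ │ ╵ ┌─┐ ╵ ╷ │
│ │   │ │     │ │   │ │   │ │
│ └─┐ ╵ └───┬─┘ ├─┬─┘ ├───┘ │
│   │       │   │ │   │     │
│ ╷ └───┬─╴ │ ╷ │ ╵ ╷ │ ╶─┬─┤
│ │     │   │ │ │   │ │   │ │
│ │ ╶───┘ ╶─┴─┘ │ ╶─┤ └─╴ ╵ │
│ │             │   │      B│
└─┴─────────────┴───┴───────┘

Directions: down, down, right, right, down, down, left, down, down, down, down, right, up, up, right, right, down, down, right, down, right, down, left, left, up, left, left, left, down, right, down, right, right, right, down, left, down, right, right, right, up, up, up, up, up, left, up, left, up, up, up, up, right, up, up, right, up, right, down, down, right, right, right, down, down, left, down, right, down, right, right, down, down, left, left, up, left, down, left, up, left, down, down, down, right, up, right, right, down, right, up, right, down, down, left, left, down, right, down, right
Number of turns: 63

Solution:

┌───────┬─────────┬───┬─────┐
│A      │      ↱ ↓│   │     │
│ ┌─────┘ ┌─┬─╴ ╷ │ ╶─┘ ╷ ╶─┤
│↓│       │ │↱ ↑│↓│     │   │
│ └───┐ ┌─┘ │ ┌─┤ └─────┤ ╷ │
│↳ → ↓│ │   │↑│ │↳ → → ↓│ │ │
├───┐ │ ╵ ┌─┘ │ ├─────┐ ├─┘ │
│   │↓│   │↱ ↑│ │     │↓│   │
│ ┌─┘ ├─╴ │ ┌─┘ ╵ ╷ ┌─┘ │ ╷ │
│ │↓ ↲│   │↑│     │ │↓ ↲│ │ │
│ │ ┌─┘ ╶─┤ │ ╶─┬─┘ │ ╶─┤ └─┤
│ │↓│     │↑│   │   │↳ ↓│   │
│ │ ├─────┤ ├─╴ │ ╷ └─┐ └─╴ │
│ │↓│↱ → ↓│↑│   │ │   │↳ → ↓│
│ │ │ ┌─┐ │ └─┐ │ └─┬─┴───┐ │
│ │↓│↑│ │↓│↑ ↰│ │↓ ↰│↓ ↰  │↓│
│ │ ╵ │ │ └─┐ └─┤ ╷ ╵ ╷ ╶─┘ │
│ │↳ ↑│ │↳ ↓│↑ ↰│↓│↑ ↲│↑ ← ↲│
│ ├───┘ └─┐ └─┐ │ ├───┴─┬───┤
│ │↓ ← ← ↰│↳ ↓│↑│↓│↱ → ↓│↱ ↓│
│ │ ╶─┬─┐ └─╴ │ │ ╵ ┌─┐ ╵ ╷ │
│ │↳ ↓│ │↑ ← ↲│↑│↳ ↑│ │↳ ↑│↓│
│ └─┐ ╵ └───┬─┘ ├─┬─┘ ├───┘ │
│   │↳ → → ↓│  ↑│ │   │↓ ← ↲│
│ ╷ └───┬─╴ │ ╷ │ ╵ ╷ │ ╶─┬─┤
│ │     │↓ ↲│ │↑│   │ │↳ ↓│ │
│ │ ╶───┘ ╶─┴─┘ │ ╶─┤ └─╴ ╵ │
│ │      ↳ → → ↑│   │    ↳ B│
└─┴─────────────┴───┴───────┘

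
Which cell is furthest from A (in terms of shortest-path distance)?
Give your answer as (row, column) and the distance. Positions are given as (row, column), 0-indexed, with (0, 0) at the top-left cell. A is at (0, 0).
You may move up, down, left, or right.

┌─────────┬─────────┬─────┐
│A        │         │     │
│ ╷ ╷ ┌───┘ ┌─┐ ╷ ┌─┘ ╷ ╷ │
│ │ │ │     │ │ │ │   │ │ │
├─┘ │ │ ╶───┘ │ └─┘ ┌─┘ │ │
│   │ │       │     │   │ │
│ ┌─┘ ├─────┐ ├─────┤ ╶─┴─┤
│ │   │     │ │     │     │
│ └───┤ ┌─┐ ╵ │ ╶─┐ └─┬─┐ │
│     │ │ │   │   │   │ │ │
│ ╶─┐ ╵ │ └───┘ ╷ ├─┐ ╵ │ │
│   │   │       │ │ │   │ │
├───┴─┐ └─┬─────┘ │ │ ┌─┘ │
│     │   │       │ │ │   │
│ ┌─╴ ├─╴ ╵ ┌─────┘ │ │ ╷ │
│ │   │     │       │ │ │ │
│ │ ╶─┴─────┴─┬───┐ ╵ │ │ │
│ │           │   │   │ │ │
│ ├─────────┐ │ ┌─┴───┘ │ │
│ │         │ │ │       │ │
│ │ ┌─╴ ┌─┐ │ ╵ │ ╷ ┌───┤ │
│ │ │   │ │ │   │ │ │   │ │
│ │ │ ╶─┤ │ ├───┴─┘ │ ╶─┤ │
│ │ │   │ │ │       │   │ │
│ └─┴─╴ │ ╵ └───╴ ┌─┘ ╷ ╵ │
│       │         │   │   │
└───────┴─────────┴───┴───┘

Computing BFS distances from A to all cells:
Furthest cell: (8, 8)
Distance: 92 steps

Path from A to the furthest cell:

┌─────────┬─────────┬─────┐
│A ↓      │↱ → ↓    │↱ ↓  │
│ ╷ ╷ ┌───┘ ┌─┐ ╷ ┌─┘ ╷ ╷ │
│ │↓│ │↱ → ↑│ │↓│ │↱ ↑│↓│ │
├─┘ │ │ ╶───┘ │ └─┘ ┌─┘ │ │
│↓ ↲│ │↑ ← ← ↰│↳ → ↑│↓ ↲│ │
│ ┌─┘ ├─────┐ ├─────┤ ╶─┴─┤
│↓│   │↱ → ↓│↑│     │↳ → ↓│
│ └───┤ ┌─┐ ╵ │ ╶─┐ └─┬─┐ │
│↳ → ↓│↑│ │↳ ↑│   │   │ │↓│
│ ╶─┐ ╵ │ └───┘ ╷ ├─┐ ╵ │ │
│   │↳ ↑│       │ │ │   │↓│
├───┴─┐ └─┬─────┘ │ │ ┌─┘ │
│↱ → ↓│   │       │ │ │↓ ↲│
│ ┌─╴ ├─╴ ╵ ┌─────┘ │ │ ╷ │
│↑│↓ ↲│     │       │ │↓│ │
│ │ ╶─┴─────┴─┬───┐ ╵ │ │ │
│↑│↳ → → → → ↓│↱ B│   │↓│ │
│ ├─────────┐ │ ┌─┴───┘ │ │
│↑│    ↓ ← ↰│↓│↑│  ↓ ← ↲│ │
│ │ ┌─╴ ┌─┐ │ ╵ │ ╷ ┌───┤ │
│↑│ │↓ ↲│ │↑│↳ ↑│ │↓│   │ │
│ │ │ ╶─┤ │ ├───┴─┘ │ ╶─┤ │
│↑│ │↳ ↓│ │↑│    ↓ ↲│   │ │
│ └─┴─╴ │ ╵ └───╴ ┌─┘ ╷ ╵ │
│↑ ← ← ↲│  ↑ ← ← ↲│   │   │
└───────┴─────────┴───┴───┘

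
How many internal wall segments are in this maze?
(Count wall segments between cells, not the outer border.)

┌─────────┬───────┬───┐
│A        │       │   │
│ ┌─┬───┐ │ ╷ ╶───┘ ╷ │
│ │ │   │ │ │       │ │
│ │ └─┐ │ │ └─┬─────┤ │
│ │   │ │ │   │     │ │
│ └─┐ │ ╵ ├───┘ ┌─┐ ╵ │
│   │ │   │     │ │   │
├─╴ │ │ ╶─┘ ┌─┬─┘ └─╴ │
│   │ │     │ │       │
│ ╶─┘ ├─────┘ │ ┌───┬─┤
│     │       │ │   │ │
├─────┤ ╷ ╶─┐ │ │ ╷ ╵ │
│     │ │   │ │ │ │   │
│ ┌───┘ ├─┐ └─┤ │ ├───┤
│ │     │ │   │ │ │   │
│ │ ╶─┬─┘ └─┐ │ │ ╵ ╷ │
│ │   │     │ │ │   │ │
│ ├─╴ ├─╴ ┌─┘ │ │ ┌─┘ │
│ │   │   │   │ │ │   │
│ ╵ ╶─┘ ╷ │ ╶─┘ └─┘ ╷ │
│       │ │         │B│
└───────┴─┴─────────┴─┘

Counting internal wall segments:
Total internal walls: 100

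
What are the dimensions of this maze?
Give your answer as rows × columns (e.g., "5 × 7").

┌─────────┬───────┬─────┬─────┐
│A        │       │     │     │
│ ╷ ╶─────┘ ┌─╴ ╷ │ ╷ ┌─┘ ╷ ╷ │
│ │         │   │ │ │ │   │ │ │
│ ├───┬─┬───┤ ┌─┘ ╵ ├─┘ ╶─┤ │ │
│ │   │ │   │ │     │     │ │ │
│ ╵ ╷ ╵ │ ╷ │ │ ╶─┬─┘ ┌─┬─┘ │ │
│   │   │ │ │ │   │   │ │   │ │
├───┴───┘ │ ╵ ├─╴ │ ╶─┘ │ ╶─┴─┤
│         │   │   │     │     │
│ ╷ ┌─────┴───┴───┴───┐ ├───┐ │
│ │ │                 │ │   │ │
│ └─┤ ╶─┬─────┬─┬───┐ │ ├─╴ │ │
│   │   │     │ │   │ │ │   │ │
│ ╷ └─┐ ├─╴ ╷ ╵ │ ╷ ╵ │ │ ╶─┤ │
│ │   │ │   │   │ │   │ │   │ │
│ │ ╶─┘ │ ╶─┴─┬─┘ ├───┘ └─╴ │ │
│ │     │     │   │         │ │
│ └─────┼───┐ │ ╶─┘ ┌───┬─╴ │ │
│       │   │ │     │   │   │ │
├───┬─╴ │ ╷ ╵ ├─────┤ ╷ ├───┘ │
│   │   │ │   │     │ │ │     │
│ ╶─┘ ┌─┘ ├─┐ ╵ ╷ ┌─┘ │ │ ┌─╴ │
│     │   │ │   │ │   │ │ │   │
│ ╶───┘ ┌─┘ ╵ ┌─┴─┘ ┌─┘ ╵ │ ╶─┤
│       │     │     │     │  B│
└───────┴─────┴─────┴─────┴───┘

Counting the maze dimensions:
Rows (vertical): 13
Columns (horizontal): 15
Dimensions: 13 × 15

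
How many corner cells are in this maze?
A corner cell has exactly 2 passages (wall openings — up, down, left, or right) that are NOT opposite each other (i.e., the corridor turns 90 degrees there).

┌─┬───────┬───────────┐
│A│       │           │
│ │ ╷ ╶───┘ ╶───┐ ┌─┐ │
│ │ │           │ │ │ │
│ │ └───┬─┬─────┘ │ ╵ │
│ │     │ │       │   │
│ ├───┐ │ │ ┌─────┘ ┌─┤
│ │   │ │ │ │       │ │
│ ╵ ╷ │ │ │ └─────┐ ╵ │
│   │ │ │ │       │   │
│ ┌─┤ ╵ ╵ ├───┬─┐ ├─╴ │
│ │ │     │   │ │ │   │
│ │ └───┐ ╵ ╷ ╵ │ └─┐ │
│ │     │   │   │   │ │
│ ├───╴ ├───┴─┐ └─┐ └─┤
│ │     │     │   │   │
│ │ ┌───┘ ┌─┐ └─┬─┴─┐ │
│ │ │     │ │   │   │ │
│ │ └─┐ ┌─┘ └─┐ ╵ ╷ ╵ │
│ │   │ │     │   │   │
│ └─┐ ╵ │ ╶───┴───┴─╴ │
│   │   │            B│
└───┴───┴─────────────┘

Counting corner cells (2 non-opposite passages):
Total corners: 48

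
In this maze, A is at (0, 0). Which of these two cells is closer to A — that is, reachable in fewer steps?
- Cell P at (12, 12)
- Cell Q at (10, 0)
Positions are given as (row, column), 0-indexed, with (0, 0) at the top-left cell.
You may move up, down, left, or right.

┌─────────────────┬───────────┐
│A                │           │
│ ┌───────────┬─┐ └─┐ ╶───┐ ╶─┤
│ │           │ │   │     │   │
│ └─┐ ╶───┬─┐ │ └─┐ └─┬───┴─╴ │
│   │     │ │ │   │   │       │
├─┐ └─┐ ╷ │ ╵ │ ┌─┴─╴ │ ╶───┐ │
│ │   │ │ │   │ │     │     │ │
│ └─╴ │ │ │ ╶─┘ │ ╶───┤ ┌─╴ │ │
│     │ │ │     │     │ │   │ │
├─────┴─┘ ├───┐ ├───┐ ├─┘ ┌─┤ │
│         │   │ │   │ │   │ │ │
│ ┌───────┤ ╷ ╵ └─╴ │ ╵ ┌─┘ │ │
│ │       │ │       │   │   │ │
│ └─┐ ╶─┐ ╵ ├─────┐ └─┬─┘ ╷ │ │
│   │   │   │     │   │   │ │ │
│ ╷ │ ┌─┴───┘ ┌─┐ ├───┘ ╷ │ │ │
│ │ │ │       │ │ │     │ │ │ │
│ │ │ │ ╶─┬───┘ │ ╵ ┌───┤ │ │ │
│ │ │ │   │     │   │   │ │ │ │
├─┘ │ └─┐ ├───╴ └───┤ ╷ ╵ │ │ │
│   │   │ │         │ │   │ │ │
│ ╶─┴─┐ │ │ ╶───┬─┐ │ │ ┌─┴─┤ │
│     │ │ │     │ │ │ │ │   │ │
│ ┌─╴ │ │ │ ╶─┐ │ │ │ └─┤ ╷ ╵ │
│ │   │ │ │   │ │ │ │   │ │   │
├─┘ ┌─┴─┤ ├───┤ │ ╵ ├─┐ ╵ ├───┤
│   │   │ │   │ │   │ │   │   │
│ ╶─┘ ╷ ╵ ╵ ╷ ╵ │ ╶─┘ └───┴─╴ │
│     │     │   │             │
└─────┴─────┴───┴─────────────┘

Shortest path A → P at (12, 12): 46 steps
Shortest path A → Q at (10, 0): 94 steps

P is closer (46 steps vs 94 steps).

Path to P:

┌─────────────────┬───────────┐
│A → → → → → → → ↓│           │
│ ┌───────────┬─┐ └─┐ ╶───┐ ╶─┤
│ │           │ │↳ ↓│     │   │
│ └─┐ ╶───┬─┐ │ └─┐ └─┬───┴─╴ │
│   │     │ │ │   │↳ ↓│↱ → → ↓│
├─┐ └─┐ ╷ │ ╵ │ ┌─┴─╴ │ ╶───┐ │
│ │   │ │ │   │ │↓ ← ↲│↑ ← ↰│↓│
│ └─╴ │ │ │ ╶─┘ │ ╶───┤ ┌─╴ │ │
│     │ │ │     │↳ → ↓│ │↱ ↑│↓│
├─────┴─┘ ├───┐ ├───┐ ├─┘ ┌─┤ │
│         │   │ │   │↓│↱ ↑│ │↓│
│ ┌───────┤ ╷ ╵ └─╴ │ ╵ ┌─┘ │ │
│ │       │ │       │↳ ↑│   │↓│
│ └─┐ ╶─┐ ╵ ├─────┐ └─┬─┘ ╷ │ │
│   │   │   │     │   │   │ │↓│
│ ╷ │ ┌─┴───┘ ┌─┐ ├───┘ ╷ │ │ │
│ │ │ │       │ │ │     │ │ │↓│
│ │ │ │ ╶─┬───┘ │ ╵ ┌───┤ │ │ │
│ │ │ │   │     │   │   │ │ │↓│
├─┘ │ └─┐ ├───╴ └───┤ ╷ ╵ │ │ │
│   │   │ │         │ │   │ │↓│
│ ╶─┴─┐ │ │ ╶───┬─┐ │ │ ┌─┴─┤ │
│     │ │ │     │ │ │ │ │↓ ↰│↓│
│ ┌─╴ │ │ │ ╶─┐ │ │ │ └─┤ ╷ ╵ │
│ │   │ │ │   │ │ │ │   │P│↑ ↲│
├─┘ ┌─┴─┤ ├───┤ │ ╵ ├─┐ ╵ ├───┤
│   │   │ │   │ │   │ │   │   │
│ ╶─┘ ╷ ╵ ╵ ╷ ╵ │ ╶─┘ └───┴─╴ │
│     │     │   │             │
└─────┴─────┴───┴─────────────┘

Path to Q:

┌─────────────────┬───────────┐
│A → → → → → → → ↓│           │
│ ┌───────────┬─┐ └─┐ ╶───┐ ╶─┤
│ │           │ │↳ ↓│     │   │
│ └─┐ ╶───┬─┐ │ └─┐ └─┬───┴─╴ │
│   │     │ │ │   │↳ ↓│↱ → → ↓│
├─┐ └─┐ ╷ │ ╵ │ ┌─┴─╴ │ ╶───┐ │
│ │   │ │ │   │ │↓ ← ↲│↑ ← ↰│↓│
│ └─╴ │ │ │ ╶─┘ │ ╶───┤ ┌─╴ │ │
│     │ │ │     │↳ → ↓│ │↱ ↑│↓│
├─────┴─┘ ├───┐ ├───┐ ├─┘ ┌─┤ │
│         │   │ │   │↓│↱ ↑│ │↓│
│ ┌───────┤ ╷ ╵ └─╴ │ ╵ ┌─┘ │ │
│ │       │ │       │↳ ↑│   │↓│
│ └─┐ ╶─┐ ╵ ├─────┐ └─┬─┘ ╷ │ │
│   │   │   │↓ ← ↰│   │↓ ↰│ │↓│
│ ╷ │ ┌─┴───┘ ┌─┐ ├───┘ ╷ │ │ │
│ │ │ │↓ ← ← ↲│ │↑│↓ ← ↲│↑│ │↓│
│ │ │ │ ╶─┬───┘ │ ╵ ┌───┤ │ │ │
│ │ │ │↳ ↓│     │↑ ↲│↱ ↓│↑│ │↓│
├─┘ │ └─┐ ├───╴ └───┤ ╷ ╵ │ │ │
│Q  │   │↓│         │↑│↳ ↑│ │↓│
│ ╶─┴─┐ │ │ ╶───┬─┐ │ │ ┌─┴─┤ │
│↑ ← ↰│ │↓│     │ │ │↑│ │↓ ↰│↓│
│ ┌─╴ │ │ │ ╶─┐ │ │ │ └─┤ ╷ ╵ │
│ │↱ ↑│ │↓│   │ │ │ │↑ ↰│↓│↑ ↲│
├─┘ ┌─┴─┤ ├───┤ │ ╵ ├─┐ ╵ ├───┤
│↱ ↑│↓ ↰│↓│   │ │   │ │↑ ↲│   │
│ ╶─┘ ╷ ╵ ╵ ╷ ╵ │ ╶─┘ └───┴─╴ │
│↑ ← ↲│↑ ↲  │   │             │
└─────┴─────┴───┴─────────────┘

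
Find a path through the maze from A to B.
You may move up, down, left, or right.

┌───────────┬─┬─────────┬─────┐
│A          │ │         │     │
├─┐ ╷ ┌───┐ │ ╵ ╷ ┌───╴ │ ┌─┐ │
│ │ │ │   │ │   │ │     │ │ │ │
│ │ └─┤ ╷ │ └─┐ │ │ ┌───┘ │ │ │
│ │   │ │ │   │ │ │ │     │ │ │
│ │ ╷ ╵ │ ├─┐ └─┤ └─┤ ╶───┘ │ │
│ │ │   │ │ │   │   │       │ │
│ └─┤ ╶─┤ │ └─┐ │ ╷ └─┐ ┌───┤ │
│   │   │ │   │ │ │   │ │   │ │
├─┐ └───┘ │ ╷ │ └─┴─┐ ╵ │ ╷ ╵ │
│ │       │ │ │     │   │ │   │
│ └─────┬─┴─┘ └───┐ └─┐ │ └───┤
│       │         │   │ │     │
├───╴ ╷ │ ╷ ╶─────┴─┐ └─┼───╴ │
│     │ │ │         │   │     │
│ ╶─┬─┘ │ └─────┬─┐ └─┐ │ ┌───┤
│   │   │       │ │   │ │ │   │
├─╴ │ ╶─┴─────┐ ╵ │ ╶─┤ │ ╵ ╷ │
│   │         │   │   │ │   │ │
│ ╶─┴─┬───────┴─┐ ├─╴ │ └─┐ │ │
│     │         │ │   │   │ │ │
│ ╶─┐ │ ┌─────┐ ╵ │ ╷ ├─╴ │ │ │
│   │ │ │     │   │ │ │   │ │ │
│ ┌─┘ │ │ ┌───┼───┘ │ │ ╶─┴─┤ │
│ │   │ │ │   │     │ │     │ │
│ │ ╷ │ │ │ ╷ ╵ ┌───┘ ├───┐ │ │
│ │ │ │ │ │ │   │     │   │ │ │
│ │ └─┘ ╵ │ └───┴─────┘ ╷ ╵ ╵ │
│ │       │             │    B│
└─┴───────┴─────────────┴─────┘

Finding the shortest path through the maze:
Path length: 30 steps
Directions: right → right → right → right → right → down → down → right → down → right → down → down → right → right → down → right → down → right → down → down → down → right → down → left → down → right → right → down → down → right

Solution:

┌───────────┬─┬─────────┬─────┐
│A → → → → ↓│ │         │     │
├─┐ ╷ ┌───┐ │ ╵ ╷ ┌───╴ │ ┌─┐ │
│ │ │ │   │↓│   │ │     │ │ │ │
│ │ └─┤ ╷ │ └─┐ │ │ ┌───┘ │ │ │
│ │   │ │ │↳ ↓│ │ │ │     │ │ │
│ │ ╷ ╵ │ ├─┐ └─┤ └─┤ ╶───┘ │ │
│ │ │   │ │ │↳ ↓│   │       │ │
│ └─┤ ╶─┤ │ └─┐ │ ╷ └─┐ ┌───┤ │
│   │   │ │   │↓│ │   │ │   │ │
├─┐ └───┘ │ ╷ │ └─┴─┐ ╵ │ ╷ ╵ │
│ │       │ │ │↳ → ↓│   │ │   │
│ └─────┬─┴─┘ └───┐ └─┐ │ └───┤
│       │         │↳ ↓│ │     │
├───╴ ╷ │ ╷ ╶─────┴─┐ └─┼───╴ │
│     │ │ │         │↳ ↓│     │
│ ╶─┬─┘ │ └─────┬─┐ └─┐ │ ┌───┤
│   │   │       │ │   │↓│ │   │
├─╴ │ ╶─┴─────┐ ╵ │ ╶─┤ │ ╵ ╷ │
│   │         │   │   │↓│   │ │
│ ╶─┴─┬───────┴─┐ ├─╴ │ └─┐ │ │
│     │         │ │   │↳ ↓│ │ │
│ ╶─┐ │ ┌─────┐ ╵ │ ╷ ├─╴ │ │ │
│   │ │ │     │   │ │ │↓ ↲│ │ │
│ ┌─┘ │ │ ┌───┼───┘ │ │ ╶─┴─┤ │
│ │   │ │ │   │     │ │↳ → ↓│ │
│ │ ╷ │ │ │ ╷ ╵ ┌───┘ ├───┐ │ │
│ │ │ │ │ │ │   │     │   │↓│ │
│ │ └─┘ ╵ │ └───┴─────┘ ╷ ╵ ╵ │
│ │       │             │  ↳ B│
└─┴───────┴─────────────┴─────┘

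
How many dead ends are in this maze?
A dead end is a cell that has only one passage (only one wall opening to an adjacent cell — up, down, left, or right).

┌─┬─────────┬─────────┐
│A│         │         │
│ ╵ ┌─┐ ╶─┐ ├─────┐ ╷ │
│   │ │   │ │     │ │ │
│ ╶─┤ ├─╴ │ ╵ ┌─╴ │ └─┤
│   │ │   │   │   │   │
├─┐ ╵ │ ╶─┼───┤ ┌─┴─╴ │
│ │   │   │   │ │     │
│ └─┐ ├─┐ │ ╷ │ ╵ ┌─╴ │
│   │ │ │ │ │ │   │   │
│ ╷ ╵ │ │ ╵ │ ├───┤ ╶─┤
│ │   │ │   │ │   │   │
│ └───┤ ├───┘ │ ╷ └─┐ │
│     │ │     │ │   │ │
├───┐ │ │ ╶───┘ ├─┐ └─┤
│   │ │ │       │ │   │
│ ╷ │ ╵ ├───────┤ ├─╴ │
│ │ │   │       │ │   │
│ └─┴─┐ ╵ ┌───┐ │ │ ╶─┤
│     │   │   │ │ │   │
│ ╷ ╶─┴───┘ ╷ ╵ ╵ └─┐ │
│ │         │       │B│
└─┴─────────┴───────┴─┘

Checking each cell for number of passages:

Dead ends found at positions:
  (0, 0)
  (0, 6)
  (1, 2)
  (1, 10)
  (3, 0)
  (4, 3)
  (6, 10)
  (7, 8)
  (8, 1)
  (9, 2)
  (10, 0)
  (10, 9)
  (10, 10)
Total dead ends: 13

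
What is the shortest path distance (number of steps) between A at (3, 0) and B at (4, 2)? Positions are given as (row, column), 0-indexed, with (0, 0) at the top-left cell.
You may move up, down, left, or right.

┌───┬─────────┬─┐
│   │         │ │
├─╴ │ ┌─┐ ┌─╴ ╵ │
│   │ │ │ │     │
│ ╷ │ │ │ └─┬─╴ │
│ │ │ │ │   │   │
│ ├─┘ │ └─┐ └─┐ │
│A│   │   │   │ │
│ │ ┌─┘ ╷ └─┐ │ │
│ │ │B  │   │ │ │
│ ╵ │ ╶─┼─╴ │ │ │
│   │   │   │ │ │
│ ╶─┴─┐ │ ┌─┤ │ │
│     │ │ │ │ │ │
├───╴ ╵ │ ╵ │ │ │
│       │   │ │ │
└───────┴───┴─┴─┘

Finding path from (3, 0) to (4, 2):
Path: (3,0) → (4,0) → (5,0) → (6,0) → (6,1) → (6,2) → (7,2) → (7,3) → (6,3) → (5,3) → (5,2) → (4,2)
Distance: 11 steps

Solution:

┌───┬─────────┬─┐
│   │         │ │
├─╴ │ ┌─┐ ┌─╴ ╵ │
│   │ │ │ │     │
│ ╷ │ │ │ └─┬─╴ │
│ │ │ │ │   │   │
│ ├─┘ │ └─┐ └─┐ │
│A│   │   │   │ │
│ │ ┌─┘ ╷ └─┐ │ │
│↓│ │B  │   │ │ │
│ ╵ │ ╶─┼─╴ │ │ │
│↓  │↑ ↰│   │ │ │
│ ╶─┴─┐ │ ┌─┤ │ │
│↳ → ↓│↑│ │ │ │ │
├───╴ ╵ │ ╵ │ │ │
│    ↳ ↑│   │ │ │
└───────┴───┴─┴─┘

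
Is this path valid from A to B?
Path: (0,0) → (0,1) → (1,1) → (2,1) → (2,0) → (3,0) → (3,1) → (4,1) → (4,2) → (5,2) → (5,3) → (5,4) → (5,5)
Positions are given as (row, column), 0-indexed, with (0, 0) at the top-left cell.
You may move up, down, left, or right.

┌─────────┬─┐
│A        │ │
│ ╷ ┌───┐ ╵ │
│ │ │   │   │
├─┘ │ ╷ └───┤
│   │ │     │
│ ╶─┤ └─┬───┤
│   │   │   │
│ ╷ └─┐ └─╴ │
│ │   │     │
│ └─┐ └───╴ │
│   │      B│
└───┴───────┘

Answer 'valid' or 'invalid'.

Checking path validity:
Result: All consecutive moves are passable.

valid

Correct solution:

┌─────────┬─┐
│A ↓      │ │
│ ╷ ┌───┐ ╵ │
│ │↓│   │   │
├─┘ │ ╷ └───┤
│↓ ↲│ │     │
│ ╶─┤ └─┬───┤
│↳ ↓│   │   │
│ ╷ └─┐ └─╴ │
│ │↳ ↓│     │
│ └─┐ └───╴ │
│   │↳ → → B│
└───┴───────┘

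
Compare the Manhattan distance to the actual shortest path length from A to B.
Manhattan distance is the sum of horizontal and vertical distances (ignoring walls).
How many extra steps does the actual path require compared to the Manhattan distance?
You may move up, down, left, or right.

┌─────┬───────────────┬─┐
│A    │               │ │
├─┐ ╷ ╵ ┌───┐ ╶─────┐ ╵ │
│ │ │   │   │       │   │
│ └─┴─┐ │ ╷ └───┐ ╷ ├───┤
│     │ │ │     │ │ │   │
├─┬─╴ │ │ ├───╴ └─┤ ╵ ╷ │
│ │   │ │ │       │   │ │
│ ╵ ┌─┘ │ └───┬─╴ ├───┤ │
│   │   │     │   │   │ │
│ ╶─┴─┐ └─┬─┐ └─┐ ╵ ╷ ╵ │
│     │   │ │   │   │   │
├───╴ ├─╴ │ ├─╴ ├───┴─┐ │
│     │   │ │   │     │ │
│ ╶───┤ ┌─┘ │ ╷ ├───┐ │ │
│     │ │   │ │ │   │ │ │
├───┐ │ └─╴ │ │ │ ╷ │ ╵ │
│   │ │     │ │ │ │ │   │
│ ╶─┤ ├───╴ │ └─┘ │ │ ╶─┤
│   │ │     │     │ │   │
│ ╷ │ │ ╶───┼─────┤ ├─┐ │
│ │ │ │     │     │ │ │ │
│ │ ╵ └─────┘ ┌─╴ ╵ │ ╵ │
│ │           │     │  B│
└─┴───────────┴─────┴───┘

Manhattan distance: |11 - 0| + |11 - 0| = 22
Actual path length: 28
Extra steps: 28 - 22 = 6

Solution:

┌─────┬───────────────┬─┐
│A → ↓│↱ → → ↓        │ │
├─┐ ╷ ╵ ┌───┐ ╶─────┐ ╵ │
│ │ │↳ ↑│   │↳ → → ↓│   │
│ └─┴─┐ │ ╷ └───┐ ╷ ├───┤
│     │ │ │     │ │↓│↱ ↓│
├─┬─╴ │ │ ├───╴ └─┤ ╵ ╷ │
│ │   │ │ │       │↳ ↑│↓│
│ ╵ ┌─┘ │ └───┬─╴ ├───┤ │
│   │   │     │   │   │↓│
│ ╶─┴─┐ └─┬─┐ └─┐ ╵ ╷ ╵ │
│     │   │ │   │   │  ↓│
├───╴ ├─╴ │ ├─╴ ├───┴─┐ │
│     │   │ │   │     │↓│
│ ╶───┤ ┌─┘ │ ╷ ├───┐ │ │
│     │ │   │ │ │   │ │↓│
├───┐ │ └─╴ │ │ │ ╷ │ ╵ │
│   │ │     │ │ │ │ │↓ ↲│
│ ╶─┤ ├───╴ │ └─┘ │ │ ╶─┤
│   │ │     │     │ │↳ ↓│
│ ╷ │ │ ╶───┼─────┤ ├─┐ │
│ │ │ │     │     │ │ │↓│
│ │ ╵ └─────┘ ┌─╴ ╵ │ ╵ │
│ │           │     │  B│
└─┴───────────┴─────┴───┘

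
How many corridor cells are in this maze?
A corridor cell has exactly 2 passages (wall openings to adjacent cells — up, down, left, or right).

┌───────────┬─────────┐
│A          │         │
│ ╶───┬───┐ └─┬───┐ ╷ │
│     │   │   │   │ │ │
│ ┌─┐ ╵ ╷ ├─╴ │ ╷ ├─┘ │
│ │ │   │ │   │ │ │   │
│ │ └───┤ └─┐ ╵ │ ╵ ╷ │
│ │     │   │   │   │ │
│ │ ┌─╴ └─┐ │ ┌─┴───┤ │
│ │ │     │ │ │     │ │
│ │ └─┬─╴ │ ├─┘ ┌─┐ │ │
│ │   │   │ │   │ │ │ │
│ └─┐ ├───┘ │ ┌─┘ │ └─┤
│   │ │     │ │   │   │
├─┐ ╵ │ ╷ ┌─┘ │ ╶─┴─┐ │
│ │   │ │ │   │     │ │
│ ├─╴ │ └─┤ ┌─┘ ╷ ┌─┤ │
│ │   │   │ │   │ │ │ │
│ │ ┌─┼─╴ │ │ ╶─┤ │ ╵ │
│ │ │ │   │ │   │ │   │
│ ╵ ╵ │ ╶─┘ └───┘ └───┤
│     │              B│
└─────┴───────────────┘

Counting cells with exactly 2 passages:
Total corridor cells: 91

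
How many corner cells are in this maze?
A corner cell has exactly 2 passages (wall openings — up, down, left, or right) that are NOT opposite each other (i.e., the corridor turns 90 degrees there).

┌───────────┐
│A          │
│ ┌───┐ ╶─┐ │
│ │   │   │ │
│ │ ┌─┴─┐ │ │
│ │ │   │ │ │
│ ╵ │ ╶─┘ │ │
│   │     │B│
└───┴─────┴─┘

Counting corner cells (2 non-opposite passages):
Total corners: 10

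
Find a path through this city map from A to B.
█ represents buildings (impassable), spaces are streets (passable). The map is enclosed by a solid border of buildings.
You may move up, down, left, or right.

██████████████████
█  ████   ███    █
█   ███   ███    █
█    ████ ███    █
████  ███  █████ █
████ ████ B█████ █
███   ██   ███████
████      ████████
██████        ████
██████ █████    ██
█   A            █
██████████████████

Finding the shortest path from A to B:
Movement: cardinal only
Path length: 11 steps
Directions: right → right → up → up → up → right → right → up → right → up → right

Solution:

██████████████████
█  ████   ███    █
█   ███   ███    █
█    ████ ███    █
████  ███  █████ █
████ ████↱B█████ █
███   ██↱↑ ███████
████  ↱→↑ ████████
██████↑       ████
██████↑█████    ██
█   A→↑          █
██████████████████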